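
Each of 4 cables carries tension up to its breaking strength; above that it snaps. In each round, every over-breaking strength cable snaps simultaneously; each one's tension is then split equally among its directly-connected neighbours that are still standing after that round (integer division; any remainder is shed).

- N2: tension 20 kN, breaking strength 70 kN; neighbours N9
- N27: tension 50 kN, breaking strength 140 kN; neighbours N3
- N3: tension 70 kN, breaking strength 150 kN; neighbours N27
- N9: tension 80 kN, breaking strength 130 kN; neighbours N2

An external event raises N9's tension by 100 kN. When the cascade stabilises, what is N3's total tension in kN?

Round 1 — N9 at 180 > 130. N9 snaps.
  N9 sheds 180 kN to N2: 180 each.
    N2: 20+180 = 200 > 70
Round 2 — N2 snaps.
  N2 sheds 200 kN: no online neighbours, lost.
No further breaks.

70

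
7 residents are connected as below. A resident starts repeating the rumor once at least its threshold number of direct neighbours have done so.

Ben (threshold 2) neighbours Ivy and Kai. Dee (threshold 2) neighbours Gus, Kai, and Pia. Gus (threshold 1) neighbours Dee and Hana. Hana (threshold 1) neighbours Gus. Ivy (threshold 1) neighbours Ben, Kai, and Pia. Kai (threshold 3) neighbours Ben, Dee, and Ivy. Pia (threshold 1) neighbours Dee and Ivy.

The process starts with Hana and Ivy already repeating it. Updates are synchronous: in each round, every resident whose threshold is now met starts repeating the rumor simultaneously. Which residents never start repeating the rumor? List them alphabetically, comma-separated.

Round 1 — Hana, Ivy start repeating the rumor (initial).
Round 2 — checking thresholds:
  Ben: 1 of 2 neighbours < 2, below threshold.
  Gus: 1 of 2 neighbours ≥ 1, starts repeating the rumor.
  Kai: 1 of 3 neighbours < 3, below threshold.
  Pia: 1 of 2 neighbours ≥ 1, starts repeating the rumor.
Round 3 — checking thresholds:
  Ben: 1 of 2 neighbours < 2, below threshold.
  Dee: 2 of 3 neighbours ≥ 2, starts repeating the rumor.
  Kai: 1 of 3 neighbours < 3, below threshold.
Round 4 — no new spreads; cascade stops.

Ben, Kai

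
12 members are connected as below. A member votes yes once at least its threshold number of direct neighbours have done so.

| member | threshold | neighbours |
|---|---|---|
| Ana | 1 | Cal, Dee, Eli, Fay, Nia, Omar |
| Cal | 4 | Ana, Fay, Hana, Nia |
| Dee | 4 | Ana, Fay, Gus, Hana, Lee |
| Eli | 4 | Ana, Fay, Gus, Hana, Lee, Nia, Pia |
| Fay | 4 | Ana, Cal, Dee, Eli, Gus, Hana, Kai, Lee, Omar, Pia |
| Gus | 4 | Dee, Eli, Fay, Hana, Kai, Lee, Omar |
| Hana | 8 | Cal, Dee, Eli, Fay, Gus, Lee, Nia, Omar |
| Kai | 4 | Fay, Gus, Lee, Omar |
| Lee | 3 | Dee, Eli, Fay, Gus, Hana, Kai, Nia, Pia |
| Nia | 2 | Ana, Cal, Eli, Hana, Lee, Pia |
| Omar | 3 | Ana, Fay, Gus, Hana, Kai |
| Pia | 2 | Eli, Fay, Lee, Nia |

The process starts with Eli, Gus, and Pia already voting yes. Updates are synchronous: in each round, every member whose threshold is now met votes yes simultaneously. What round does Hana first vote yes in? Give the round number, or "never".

Round 1 — Eli, Gus, Pia vote yes (initial).
Round 2 — checking thresholds:
  Ana: 1 of 6 neighbours ≥ 1, votes yes.
  Dee: 1 of 5 neighbours < 4, holds.
  Fay: 3 of 10 neighbours < 4, holds.
  Hana: 2 of 8 neighbours < 8, holds.
  Kai: 1 of 4 neighbours < 4, holds.
  Lee: 3 of 8 neighbours ≥ 3, votes yes.
  Nia: 2 of 6 neighbours ≥ 2, votes yes.
  Omar: 1 of 5 neighbours < 3, holds.
Round 3 — checking thresholds:
  Cal: 2 of 4 neighbours < 4, holds.
  Dee: 3 of 5 neighbours < 4, holds.
  Fay: 5 of 10 neighbours ≥ 4, votes yes.
  Hana: 4 of 8 neighbours < 8, holds.
  Kai: 2 of 4 neighbours < 4, holds.
  Omar: 2 of 5 neighbours < 3, holds.
Round 4 — checking thresholds:
  Cal: 3 of 4 neighbours < 4, holds.
  Dee: 4 of 5 neighbours ≥ 4, votes yes.
  Hana: 5 of 8 neighbours < 8, holds.
  Kai: 3 of 4 neighbours < 4, holds.
  Omar: 3 of 5 neighbours ≥ 3, votes yes.
Round 5 — checking thresholds:
  Cal: 3 of 4 neighbours < 4, holds.
  Hana: 7 of 8 neighbours < 8, holds.
  Kai: 4 of 4 neighbours ≥ 4, votes yes.
Round 6 — no new yes votes; cascade stops.

never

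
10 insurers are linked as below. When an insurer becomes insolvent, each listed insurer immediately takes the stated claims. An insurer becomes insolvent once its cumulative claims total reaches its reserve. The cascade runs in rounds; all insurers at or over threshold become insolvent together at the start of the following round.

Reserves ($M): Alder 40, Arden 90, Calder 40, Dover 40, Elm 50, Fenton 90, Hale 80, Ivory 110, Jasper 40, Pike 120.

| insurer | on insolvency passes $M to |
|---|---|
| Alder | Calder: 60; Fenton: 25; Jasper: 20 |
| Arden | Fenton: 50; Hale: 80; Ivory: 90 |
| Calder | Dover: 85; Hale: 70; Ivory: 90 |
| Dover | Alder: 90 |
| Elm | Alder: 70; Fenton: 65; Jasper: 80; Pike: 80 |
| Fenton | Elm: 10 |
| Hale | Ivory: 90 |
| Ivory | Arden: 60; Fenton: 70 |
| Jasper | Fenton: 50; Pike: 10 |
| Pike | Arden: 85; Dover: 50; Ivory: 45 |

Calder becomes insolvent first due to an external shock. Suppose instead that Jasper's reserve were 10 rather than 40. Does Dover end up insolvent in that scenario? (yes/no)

With Jasper's reserve at 10:
Round 1 — Calder becomes insolvent (initial).
  Dover: +85 → 85 ≥ 40
  Hale: +70 → 70 < 80
  Ivory: +90 → 90 < 110
Round 2 — Dover becomes insolvent.
  Alder: +90 → 90 ≥ 40
Round 3 — Alder becomes insolvent.
  Fenton: +25 → 25 < 90
  Jasper: +20 → 20 ≥ 10
Round 4 — Jasper becomes insolvent.
  Fenton: +50 → 75 < 90
  Pike: +10 → 10 < 120
No further insolvencies.

yes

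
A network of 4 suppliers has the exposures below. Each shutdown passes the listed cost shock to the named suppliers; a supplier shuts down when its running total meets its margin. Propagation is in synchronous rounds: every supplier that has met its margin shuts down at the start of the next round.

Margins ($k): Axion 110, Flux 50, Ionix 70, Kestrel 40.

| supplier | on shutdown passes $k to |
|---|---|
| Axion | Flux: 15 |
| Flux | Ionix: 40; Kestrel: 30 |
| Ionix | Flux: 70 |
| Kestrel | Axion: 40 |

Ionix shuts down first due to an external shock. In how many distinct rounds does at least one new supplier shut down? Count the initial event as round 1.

Round 1 — Ionix shuts down (initial).
  Flux: +70 → 70 ≥ 50
Round 2 — Flux shuts down.
  Kestrel: +30 → 30 < 40
No further shutdowns.

2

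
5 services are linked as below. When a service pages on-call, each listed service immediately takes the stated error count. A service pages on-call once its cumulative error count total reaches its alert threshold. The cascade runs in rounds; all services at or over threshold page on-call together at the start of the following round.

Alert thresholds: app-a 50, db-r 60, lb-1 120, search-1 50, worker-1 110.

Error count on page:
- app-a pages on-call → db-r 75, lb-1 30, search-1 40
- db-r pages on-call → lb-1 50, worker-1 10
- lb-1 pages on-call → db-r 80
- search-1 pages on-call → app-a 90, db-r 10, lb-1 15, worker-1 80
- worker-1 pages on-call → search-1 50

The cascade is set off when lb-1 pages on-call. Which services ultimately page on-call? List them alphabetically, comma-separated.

db-r, lb-1

Round 1 — lb-1 pages on-call (initial).
  db-r: +80 → 80 ≥ 60
Round 2 — db-r pages on-call.
  worker-1: +10 → 10 < 110
No further pages.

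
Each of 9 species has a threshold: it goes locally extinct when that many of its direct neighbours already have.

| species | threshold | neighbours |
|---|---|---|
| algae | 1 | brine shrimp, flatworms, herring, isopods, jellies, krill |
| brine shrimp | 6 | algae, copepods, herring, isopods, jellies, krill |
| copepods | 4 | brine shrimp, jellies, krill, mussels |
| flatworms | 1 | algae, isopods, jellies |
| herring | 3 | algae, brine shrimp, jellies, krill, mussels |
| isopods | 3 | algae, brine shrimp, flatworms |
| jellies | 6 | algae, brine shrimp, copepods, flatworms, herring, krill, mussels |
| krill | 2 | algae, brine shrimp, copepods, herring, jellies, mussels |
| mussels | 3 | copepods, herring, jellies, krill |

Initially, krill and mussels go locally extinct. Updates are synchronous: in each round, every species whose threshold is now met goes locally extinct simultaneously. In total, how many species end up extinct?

Round 1 — krill, mussels go locally extinct (initial).
Round 2 — checking thresholds:
  algae: 1 of 6 neighbours ≥ 1, goes locally extinct.
  brine shrimp: 1 of 6 neighbours < 6, not yet.
  copepods: 2 of 4 neighbours < 4, not yet.
  herring: 2 of 5 neighbours < 3, not yet.
  jellies: 2 of 7 neighbours < 6, not yet.
Round 3 — checking thresholds:
  brine shrimp: 2 of 6 neighbours < 6, not yet.
  copepods: 2 of 4 neighbours < 4, not yet.
  flatworms: 1 of 3 neighbours ≥ 1, goes locally extinct.
  herring: 3 of 5 neighbours ≥ 3, goes locally extinct.
  isopods: 1 of 3 neighbours < 3, not yet.
  jellies: 3 of 7 neighbours < 6, not yet.
Round 4 — no new extinctions; cascade stops.

5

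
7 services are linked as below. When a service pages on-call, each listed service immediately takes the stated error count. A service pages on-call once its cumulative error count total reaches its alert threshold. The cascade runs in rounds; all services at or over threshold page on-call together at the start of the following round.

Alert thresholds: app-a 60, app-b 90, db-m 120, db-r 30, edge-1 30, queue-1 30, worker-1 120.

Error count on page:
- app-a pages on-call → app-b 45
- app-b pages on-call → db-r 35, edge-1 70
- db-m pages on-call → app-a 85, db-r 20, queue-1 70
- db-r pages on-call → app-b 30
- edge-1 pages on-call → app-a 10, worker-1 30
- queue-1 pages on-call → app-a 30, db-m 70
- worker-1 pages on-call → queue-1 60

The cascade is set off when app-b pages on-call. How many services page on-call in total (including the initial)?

Round 1 — app-b pages on-call (initial).
  db-r: +35 → 35 ≥ 30
  edge-1: +70 → 70 ≥ 30
Round 2 — db-r, edge-1 page on-call.
  app-a: +10 → 10 < 60
  worker-1: +30 → 30 < 120
No further pages.

3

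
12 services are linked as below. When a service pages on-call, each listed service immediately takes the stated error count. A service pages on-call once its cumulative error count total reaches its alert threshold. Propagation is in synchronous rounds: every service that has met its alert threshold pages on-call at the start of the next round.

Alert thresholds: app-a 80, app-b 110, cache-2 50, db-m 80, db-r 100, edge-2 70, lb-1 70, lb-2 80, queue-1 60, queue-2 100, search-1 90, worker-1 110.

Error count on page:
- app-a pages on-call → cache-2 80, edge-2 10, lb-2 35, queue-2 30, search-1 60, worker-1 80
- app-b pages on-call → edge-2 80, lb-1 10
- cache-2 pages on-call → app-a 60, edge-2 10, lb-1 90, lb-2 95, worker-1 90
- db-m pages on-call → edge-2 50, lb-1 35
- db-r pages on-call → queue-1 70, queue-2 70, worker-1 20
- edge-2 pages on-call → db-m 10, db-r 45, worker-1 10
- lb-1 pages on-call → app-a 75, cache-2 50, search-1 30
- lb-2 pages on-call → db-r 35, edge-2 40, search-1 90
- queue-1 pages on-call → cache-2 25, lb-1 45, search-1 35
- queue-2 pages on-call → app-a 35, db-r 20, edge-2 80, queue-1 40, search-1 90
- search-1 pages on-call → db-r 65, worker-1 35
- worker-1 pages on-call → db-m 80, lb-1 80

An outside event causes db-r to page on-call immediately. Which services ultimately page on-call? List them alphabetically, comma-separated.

Round 1 — db-r pages on-call (initial).
  queue-1: +70 → 70 ≥ 60
  queue-2: +70 → 70 < 100
  worker-1: +20 → 20 < 110
Round 2 — queue-1 pages on-call.
  cache-2: +25 → 25 < 50
  lb-1: +45 → 45 < 70
  search-1: +35 → 35 < 90
No further pages.

db-r, queue-1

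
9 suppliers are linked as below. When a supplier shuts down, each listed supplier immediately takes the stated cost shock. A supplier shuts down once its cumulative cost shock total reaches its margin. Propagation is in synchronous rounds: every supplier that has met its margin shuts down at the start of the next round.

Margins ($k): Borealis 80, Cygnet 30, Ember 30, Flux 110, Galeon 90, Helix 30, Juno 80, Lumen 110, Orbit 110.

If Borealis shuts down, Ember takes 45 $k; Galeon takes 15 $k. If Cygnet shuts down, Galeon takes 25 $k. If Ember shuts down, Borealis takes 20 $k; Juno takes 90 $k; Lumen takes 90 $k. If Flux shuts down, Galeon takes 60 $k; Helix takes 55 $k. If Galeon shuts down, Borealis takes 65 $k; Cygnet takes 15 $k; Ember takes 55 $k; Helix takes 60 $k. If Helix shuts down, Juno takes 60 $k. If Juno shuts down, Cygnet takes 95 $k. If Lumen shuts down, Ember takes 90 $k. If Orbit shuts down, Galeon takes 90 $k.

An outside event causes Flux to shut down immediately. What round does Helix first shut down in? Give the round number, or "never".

Round 1 — Flux shuts down (initial).
  Galeon: +60 → 60 < 90
  Helix: +55 → 55 ≥ 30
Round 2 — Helix shuts down.
  Juno: +60 → 60 < 80
No further shutdowns.

2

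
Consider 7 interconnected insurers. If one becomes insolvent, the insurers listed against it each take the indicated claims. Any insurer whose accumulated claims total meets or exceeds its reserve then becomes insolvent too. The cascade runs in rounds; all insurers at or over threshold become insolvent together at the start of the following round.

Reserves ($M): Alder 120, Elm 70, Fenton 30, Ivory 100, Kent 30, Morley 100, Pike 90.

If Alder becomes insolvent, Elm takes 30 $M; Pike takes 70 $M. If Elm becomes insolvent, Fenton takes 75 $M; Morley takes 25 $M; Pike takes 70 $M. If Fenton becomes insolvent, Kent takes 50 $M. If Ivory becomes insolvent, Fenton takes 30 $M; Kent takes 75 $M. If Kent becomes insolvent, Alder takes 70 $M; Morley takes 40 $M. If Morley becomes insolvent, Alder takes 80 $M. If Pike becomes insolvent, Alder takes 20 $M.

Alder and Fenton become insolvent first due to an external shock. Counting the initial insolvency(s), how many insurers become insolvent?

Round 1 — Alder, Fenton become insolvent (initial).
  Elm: +30 → 30 < 70
  Kent: +50 → 50 ≥ 30
  Pike: +70 → 70 < 90
Round 2 — Kent becomes insolvent.
  Morley: +40 → 40 < 100
No further insolvencies.

3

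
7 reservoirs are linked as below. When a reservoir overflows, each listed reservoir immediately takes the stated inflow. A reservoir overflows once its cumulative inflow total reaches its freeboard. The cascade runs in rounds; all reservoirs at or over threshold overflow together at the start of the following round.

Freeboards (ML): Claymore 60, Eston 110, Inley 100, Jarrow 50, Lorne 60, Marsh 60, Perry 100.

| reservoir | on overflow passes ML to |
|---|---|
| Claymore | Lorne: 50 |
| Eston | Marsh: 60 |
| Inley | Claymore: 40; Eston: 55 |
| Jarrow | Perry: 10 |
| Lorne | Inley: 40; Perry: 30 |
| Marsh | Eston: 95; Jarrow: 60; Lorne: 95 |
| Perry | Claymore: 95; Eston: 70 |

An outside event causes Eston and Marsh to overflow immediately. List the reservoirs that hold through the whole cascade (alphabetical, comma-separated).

Claymore, Inley, Perry

Round 1 — Eston, Marsh overflow (initial).
  Jarrow: +60 → 60 ≥ 50
  Lorne: +95 → 95 ≥ 60
Round 2 — Jarrow, Lorne overflow.
  Inley: +40 → 40 < 100
  Perry: +10+30 → 40 < 100
No further overflows.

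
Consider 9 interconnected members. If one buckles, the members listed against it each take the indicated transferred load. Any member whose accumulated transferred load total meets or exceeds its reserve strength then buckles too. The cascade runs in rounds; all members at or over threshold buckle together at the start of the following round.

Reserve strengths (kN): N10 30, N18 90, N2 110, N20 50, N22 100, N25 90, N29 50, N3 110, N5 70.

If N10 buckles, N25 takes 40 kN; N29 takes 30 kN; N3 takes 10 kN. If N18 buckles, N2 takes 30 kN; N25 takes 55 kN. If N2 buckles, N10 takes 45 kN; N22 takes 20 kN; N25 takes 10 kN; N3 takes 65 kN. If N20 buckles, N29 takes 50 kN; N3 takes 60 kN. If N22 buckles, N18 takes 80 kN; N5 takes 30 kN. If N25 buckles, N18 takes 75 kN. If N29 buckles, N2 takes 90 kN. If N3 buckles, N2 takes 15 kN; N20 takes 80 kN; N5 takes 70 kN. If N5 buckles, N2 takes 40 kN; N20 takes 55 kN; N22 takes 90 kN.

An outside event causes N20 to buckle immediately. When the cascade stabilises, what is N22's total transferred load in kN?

0

Round 1 — N20 buckles (initial).
  N29: +50 → 50 ≥ 50
  N3: +60 → 60 < 110
Round 2 — N29 buckles.
  N2: +90 → 90 < 110
No further bucklings.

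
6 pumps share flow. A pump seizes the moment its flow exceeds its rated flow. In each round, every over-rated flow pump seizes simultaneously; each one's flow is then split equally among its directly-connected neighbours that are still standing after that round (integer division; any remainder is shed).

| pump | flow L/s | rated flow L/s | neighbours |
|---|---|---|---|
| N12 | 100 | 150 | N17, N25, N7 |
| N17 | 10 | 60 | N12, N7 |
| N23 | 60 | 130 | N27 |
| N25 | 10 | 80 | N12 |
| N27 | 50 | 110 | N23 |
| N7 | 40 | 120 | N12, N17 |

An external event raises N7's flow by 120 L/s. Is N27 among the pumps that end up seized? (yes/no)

no

Round 1 — N7 at 160 > 120. N7 seizes.
  N7 sheds 160 L/s to N12, N17: 80 each.
    N12: 100+80 = 180 > 150
    N17: 10+80 = 90 > 60
Round 2 — N12, N17 seize.
  N12 sheds 180 L/s to N25: 180 each.
    N25: 10+180 = 190 > 80
  N17 sheds 90 L/s: no online neighbours, lost.
Round 3 — N25 seizes.
  N25 sheds 190 L/s: no online neighbours, lost.
No further seizures.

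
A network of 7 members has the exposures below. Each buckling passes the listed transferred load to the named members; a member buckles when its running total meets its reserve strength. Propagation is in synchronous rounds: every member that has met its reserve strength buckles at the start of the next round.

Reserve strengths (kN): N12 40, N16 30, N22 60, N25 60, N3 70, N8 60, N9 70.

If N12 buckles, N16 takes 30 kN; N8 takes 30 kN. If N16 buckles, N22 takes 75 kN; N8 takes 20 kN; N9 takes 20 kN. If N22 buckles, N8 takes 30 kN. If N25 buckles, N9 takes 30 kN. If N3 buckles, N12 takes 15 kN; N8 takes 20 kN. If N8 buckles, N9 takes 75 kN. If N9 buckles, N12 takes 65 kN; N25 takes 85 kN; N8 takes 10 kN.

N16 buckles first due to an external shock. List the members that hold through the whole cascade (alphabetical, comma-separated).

Round 1 — N16 buckles (initial).
  N22: +75 → 75 ≥ 60
  N8: +20 → 20 < 60
  N9: +20 → 20 < 70
Round 2 — N22 buckles.
  N8: +30 → 50 < 60
No further bucklings.

N12, N25, N3, N8, N9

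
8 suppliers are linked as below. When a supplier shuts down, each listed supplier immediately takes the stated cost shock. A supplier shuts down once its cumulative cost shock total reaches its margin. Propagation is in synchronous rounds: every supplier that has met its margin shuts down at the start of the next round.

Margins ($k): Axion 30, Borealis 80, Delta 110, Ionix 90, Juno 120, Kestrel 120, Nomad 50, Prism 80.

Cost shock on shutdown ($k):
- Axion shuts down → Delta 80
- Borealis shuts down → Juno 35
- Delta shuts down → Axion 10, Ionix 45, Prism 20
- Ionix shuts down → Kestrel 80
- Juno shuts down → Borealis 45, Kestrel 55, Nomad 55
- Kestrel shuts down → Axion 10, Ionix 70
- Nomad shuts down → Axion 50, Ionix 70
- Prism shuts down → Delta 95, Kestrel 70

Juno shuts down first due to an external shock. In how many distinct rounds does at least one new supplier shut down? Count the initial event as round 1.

3

Round 1 — Juno shuts down (initial).
  Borealis: +45 → 45 < 80
  Kestrel: +55 → 55 < 120
  Nomad: +55 → 55 ≥ 50
Round 2 — Nomad shuts down.
  Axion: +50 → 50 ≥ 30
  Ionix: +70 → 70 < 90
Round 3 — Axion shuts down.
  Delta: +80 → 80 < 110
No further shutdowns.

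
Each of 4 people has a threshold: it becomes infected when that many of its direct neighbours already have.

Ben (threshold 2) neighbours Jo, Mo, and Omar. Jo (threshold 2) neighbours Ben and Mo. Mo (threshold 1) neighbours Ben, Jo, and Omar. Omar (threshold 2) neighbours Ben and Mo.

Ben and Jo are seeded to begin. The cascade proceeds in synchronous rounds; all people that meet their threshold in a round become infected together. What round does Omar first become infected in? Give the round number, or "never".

3

Round 1 — Ben, Jo become infected (initial).
Round 2 — checking thresholds:
  Mo: 2 of 3 neighbours ≥ 1, becomes infected.
  Omar: 1 of 2 neighbours < 2, holds.
Round 3 — checking thresholds:
  Omar: 2 of 2 neighbours ≥ 2, becomes infected.
Round 4 — no new infections; cascade stops.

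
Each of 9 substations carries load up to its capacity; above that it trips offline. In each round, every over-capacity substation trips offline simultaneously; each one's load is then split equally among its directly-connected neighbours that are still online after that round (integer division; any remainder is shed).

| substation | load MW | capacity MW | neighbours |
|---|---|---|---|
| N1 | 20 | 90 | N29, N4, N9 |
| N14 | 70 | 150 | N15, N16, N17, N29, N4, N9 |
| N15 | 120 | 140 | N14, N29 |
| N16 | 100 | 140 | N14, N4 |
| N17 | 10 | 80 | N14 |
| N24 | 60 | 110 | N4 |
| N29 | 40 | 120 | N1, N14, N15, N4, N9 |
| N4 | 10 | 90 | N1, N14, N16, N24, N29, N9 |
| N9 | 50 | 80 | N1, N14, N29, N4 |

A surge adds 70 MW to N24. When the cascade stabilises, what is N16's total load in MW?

128

Round 1 — N24 at 130 > 110. N24 trips offline.
  N24 sheds 130 MW to N4: 130 each.
    N4: 10+130 = 140 > 90
Round 2 — N4 trips offline.
  N4 sheds 140 MW to N1, N14, N16, N29, N9: 28 each.
    N1: 20+28 = 48 ≤ 90
    N14: 70+28 = 98 ≤ 150
    N16: 100+28 = 128 ≤ 140
    N29: 40+28 = 68 ≤ 120
    N9: 50+28 = 78 ≤ 80
No further trips.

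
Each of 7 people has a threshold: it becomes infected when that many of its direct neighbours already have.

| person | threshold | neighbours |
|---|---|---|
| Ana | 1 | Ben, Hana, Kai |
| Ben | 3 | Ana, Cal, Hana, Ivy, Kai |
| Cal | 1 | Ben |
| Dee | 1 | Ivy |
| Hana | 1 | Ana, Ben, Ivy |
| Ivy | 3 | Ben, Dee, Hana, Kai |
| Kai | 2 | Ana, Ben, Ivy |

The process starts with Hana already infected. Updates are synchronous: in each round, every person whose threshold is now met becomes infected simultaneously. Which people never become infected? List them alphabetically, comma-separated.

Round 1 — Hana becomes infected (initial).
Round 2 — checking thresholds:
  Ana: 1 of 3 neighbours ≥ 1, becomes infected.
  Ben: 1 of 5 neighbours < 3, holds.
  Ivy: 1 of 4 neighbours < 3, holds.
Round 3 — no new infections; cascade stops.

Ben, Cal, Dee, Ivy, Kai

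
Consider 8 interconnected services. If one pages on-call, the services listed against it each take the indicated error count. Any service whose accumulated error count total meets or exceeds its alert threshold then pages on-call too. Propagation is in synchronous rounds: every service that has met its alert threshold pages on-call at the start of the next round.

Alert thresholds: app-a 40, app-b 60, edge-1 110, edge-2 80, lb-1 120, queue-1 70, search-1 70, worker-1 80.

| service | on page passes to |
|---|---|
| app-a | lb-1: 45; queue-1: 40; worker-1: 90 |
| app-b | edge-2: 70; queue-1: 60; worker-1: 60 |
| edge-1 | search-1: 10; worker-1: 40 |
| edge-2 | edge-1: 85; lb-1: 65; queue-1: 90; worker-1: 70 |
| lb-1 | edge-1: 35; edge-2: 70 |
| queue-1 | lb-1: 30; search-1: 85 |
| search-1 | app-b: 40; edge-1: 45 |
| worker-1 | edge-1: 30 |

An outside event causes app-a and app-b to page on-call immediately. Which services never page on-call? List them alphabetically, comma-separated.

Round 1 — app-a, app-b page on-call (initial).
  edge-2: +70 → 70 < 80
  lb-1: +45 → 45 < 120
  queue-1: +40+60 → 100 ≥ 70
  worker-1: +90+60 → 150 ≥ 80
Round 2 — queue-1, worker-1 page on-call.
  edge-1: +30 → 30 < 110
  lb-1: +30 → 75 < 120
  search-1: +85 → 85 ≥ 70
Round 3 — search-1 pages on-call.
  edge-1: +45 → 75 < 110
No further pages.

edge-1, edge-2, lb-1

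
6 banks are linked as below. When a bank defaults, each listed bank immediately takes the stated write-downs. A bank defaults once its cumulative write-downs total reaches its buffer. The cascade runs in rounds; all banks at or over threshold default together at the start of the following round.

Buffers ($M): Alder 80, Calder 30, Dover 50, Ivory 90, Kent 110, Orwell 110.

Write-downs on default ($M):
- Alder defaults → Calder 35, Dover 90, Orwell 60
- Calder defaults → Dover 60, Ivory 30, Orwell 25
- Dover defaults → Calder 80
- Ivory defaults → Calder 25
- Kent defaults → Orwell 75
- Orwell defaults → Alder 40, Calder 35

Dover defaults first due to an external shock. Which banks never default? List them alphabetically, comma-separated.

Round 1 — Dover defaults (initial).
  Calder: +80 → 80 ≥ 30
Round 2 — Calder defaults.
  Ivory: +30 → 30 < 90
  Orwell: +25 → 25 < 110
No further defaults.

Alder, Ivory, Kent, Orwell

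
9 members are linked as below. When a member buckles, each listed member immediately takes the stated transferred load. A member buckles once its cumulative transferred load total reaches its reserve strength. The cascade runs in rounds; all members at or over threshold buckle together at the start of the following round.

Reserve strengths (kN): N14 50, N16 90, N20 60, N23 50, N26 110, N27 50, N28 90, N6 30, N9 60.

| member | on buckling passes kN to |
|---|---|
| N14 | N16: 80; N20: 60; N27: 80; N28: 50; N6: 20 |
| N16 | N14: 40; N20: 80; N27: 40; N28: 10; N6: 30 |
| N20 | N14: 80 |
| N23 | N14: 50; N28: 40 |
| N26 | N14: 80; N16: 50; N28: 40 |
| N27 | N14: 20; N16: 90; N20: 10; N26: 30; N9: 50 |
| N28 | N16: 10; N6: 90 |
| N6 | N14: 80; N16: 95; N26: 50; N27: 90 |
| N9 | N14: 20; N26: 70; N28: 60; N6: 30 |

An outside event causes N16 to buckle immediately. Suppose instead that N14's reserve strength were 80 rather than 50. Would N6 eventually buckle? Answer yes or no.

With N14's reserve strength at 80:
Round 1 — N16 buckles (initial).
  N14: +40 → 40 < 80
  N20: +80 → 80 ≥ 60
  N27: +40 → 40 < 50
  N28: +10 → 10 < 90
  N6: +30 → 30 ≥ 30
Round 2 — N20, N6 buckle.
  N14: +80+80 → 200 ≥ 80
  N26: +50 → 50 < 110
  N27: +90 → 130 ≥ 50
Round 3 — N14, N27 buckle.
  N26: +30 → 80 < 110
  N28: +50 → 60 < 90
  N9: +50 → 50 < 60
No further bucklings.

yes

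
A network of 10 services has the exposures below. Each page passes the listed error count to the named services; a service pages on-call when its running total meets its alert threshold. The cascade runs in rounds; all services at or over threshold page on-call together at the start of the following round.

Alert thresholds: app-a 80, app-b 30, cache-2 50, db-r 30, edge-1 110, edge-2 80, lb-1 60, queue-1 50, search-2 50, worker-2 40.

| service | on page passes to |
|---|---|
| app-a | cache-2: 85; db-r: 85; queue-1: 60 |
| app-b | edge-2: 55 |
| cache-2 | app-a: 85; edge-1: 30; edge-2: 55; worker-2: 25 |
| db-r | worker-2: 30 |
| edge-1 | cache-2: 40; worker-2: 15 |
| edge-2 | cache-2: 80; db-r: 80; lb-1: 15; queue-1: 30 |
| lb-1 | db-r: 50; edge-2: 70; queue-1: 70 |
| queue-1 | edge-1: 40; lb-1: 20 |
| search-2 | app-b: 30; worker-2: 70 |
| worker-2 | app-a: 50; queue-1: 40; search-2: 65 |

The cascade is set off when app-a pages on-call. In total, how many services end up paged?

8

Round 1 — app-a pages on-call (initial).
  cache-2: +85 → 85 ≥ 50
  db-r: +85 → 85 ≥ 30
  queue-1: +60 → 60 ≥ 50
Round 2 — cache-2, db-r, queue-1 page on-call.
  edge-1: +30+40 → 70 < 110
  edge-2: +55 → 55 < 80
  lb-1: +20 → 20 < 60
  worker-2: +25+30 → 55 ≥ 40
Round 3 — worker-2 pages on-call.
  search-2: +65 → 65 ≥ 50
Round 4 — search-2 pages on-call.
  app-b: +30 → 30 ≥ 30
Round 5 — app-b pages on-call.
  edge-2: +55 → 110 ≥ 80
Round 6 — edge-2 pages on-call.
  lb-1: +15 → 35 < 60
No further pages.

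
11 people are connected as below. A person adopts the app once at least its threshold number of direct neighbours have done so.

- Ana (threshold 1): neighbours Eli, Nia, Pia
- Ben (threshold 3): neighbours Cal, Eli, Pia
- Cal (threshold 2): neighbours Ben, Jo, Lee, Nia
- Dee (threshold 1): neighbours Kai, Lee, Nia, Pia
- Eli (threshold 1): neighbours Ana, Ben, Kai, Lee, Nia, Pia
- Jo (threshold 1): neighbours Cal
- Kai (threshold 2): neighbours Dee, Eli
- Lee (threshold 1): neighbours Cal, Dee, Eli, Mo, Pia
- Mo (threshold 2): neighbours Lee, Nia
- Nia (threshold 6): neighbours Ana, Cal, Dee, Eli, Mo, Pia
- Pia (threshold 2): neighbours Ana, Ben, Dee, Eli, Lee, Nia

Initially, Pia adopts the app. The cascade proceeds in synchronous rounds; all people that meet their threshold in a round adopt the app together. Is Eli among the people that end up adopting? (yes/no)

yes

Round 1 — Pia adopts the app (initial).
Round 2 — checking thresholds:
  Ana: 1 of 3 neighbours ≥ 1, adopts the app.
  Ben: 1 of 3 neighbours < 3, below threshold.
  Dee: 1 of 4 neighbours ≥ 1, adopts the app.
  Eli: 1 of 6 neighbours ≥ 1, adopts the app.
  Lee: 1 of 5 neighbours ≥ 1, adopts the app.
  Nia: 1 of 6 neighbours < 6, below threshold.
Round 3 — checking thresholds:
  Ben: 2 of 3 neighbours < 3, below threshold.
  Cal: 1 of 4 neighbours < 2, below threshold.
  Kai: 2 of 2 neighbours ≥ 2, adopts the app.
  Mo: 1 of 2 neighbours < 2, below threshold.
  Nia: 4 of 6 neighbours < 6, below threshold.
Round 4 — no new adoptions; cascade stops.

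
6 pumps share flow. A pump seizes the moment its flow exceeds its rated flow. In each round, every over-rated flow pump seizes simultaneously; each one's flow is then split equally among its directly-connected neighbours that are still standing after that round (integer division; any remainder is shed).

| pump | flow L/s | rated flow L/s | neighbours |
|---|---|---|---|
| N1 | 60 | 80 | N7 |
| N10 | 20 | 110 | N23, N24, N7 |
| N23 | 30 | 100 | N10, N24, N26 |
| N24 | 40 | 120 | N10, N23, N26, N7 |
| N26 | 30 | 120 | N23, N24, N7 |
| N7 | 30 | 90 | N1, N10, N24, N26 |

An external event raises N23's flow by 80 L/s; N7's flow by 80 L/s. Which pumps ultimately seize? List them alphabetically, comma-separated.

Round 1 — N23 at 110 > 100; N7 at 110 > 90. N23, N7 seize.
  N23 sheds 110 L/s to N10, N24, N26: 36 each (2 lost).
    N10: 20+36 = 56 ≤ 110
    N24: 40+36 = 76 ≤ 120
    N26: 30+36 = 66 ≤ 120
  N7 sheds 110 L/s to N1, N10, N24, N26: 27 each (2 lost).
    N1: 60+27 = 87 > 80
    N10: 56+27 = 83 ≤ 110
    N24: 76+27 = 103 ≤ 120
    N26: 66+27 = 93 ≤ 120
Round 2 — N1 seizes.
  N1 sheds 87 L/s: no online neighbours, lost.
No further seizures.

N1, N23, N7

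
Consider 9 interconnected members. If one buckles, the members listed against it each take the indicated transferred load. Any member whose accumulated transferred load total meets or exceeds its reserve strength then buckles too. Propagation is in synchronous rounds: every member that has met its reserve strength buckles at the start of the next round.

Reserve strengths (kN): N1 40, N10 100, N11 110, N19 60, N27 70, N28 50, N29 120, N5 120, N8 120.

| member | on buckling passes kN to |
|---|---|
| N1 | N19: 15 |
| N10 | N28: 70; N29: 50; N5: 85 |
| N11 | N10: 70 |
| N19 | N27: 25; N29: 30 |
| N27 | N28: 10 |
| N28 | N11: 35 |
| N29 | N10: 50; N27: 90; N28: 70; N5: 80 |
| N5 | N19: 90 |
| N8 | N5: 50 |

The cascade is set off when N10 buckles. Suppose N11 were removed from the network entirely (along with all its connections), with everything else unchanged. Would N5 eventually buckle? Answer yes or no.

no

With N11 removed:
Round 1 — N10 buckles (initial).
  N28: +70 → 70 ≥ 50
  N29: +50 → 50 < 120
  N5: +85 → 85 < 120
Round 2 — N28 buckles.
No further bucklings.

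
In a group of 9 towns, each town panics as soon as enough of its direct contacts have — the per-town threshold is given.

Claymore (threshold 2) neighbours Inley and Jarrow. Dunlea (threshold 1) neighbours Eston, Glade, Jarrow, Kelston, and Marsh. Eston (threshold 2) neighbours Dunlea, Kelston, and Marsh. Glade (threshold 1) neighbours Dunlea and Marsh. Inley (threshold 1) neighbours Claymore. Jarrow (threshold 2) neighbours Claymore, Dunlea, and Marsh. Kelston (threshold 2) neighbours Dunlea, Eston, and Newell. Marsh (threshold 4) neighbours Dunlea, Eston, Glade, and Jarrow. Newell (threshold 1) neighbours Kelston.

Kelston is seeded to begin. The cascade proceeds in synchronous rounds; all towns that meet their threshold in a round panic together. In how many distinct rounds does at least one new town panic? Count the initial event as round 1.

3

Round 1 — Kelston panics (initial).
Round 2 — checking thresholds:
  Dunlea: 1 of 5 neighbours ≥ 1, panics.
  Eston: 1 of 3 neighbours < 2, below threshold.
  Newell: 1 of 1 neighbours ≥ 1, panics.
Round 3 — checking thresholds:
  Eston: 2 of 3 neighbours ≥ 2, panics.
  Glade: 1 of 2 neighbours ≥ 1, panics.
  Jarrow: 1 of 3 neighbours < 2, below threshold.
  Marsh: 1 of 4 neighbours < 4, below threshold.
Round 4 — no new panics; cascade stops.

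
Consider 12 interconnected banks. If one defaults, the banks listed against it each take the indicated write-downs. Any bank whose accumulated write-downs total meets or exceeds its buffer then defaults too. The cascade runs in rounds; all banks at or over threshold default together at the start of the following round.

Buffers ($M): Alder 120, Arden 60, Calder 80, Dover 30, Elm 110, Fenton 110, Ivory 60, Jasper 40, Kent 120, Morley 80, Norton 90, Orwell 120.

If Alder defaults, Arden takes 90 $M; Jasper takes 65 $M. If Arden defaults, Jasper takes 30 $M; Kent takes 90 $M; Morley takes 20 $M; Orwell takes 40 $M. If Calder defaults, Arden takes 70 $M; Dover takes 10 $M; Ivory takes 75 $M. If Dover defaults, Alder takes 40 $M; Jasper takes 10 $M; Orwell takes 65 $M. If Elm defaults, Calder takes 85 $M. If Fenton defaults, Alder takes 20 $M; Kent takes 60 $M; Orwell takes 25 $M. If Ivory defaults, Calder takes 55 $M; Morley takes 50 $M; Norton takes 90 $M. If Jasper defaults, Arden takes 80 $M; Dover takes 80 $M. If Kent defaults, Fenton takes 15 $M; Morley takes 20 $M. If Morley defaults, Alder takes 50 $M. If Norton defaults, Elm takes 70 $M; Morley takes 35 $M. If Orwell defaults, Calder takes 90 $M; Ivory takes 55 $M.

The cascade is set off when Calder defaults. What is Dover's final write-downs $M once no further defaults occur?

10

Round 1 — Calder defaults (initial).
  Arden: +70 → 70 ≥ 60
  Dover: +10 → 10 < 30
  Ivory: +75 → 75 ≥ 60
Round 2 — Arden, Ivory default.
  Jasper: +30 → 30 < 40
  Kent: +90 → 90 < 120
  Morley: +20+50 → 70 < 80
  Norton: +90 → 90 ≥ 90
  Orwell: +40 → 40 < 120
Round 3 — Norton defaults.
  Elm: +70 → 70 < 110
  Morley: +35 → 105 ≥ 80
Round 4 — Morley defaults.
  Alder: +50 → 50 < 120
No further defaults.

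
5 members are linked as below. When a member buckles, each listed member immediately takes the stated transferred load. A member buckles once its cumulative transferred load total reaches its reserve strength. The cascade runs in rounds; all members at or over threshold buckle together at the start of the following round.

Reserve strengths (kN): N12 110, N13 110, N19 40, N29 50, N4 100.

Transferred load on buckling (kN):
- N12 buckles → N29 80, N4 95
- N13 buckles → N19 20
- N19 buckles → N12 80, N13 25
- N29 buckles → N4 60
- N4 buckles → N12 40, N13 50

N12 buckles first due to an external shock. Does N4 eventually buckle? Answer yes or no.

Round 1 — N12 buckles (initial).
  N29: +80 → 80 ≥ 50
  N4: +95 → 95 < 100
Round 2 — N29 buckles.
  N4: +60 → 155 ≥ 100
Round 3 — N4 buckles.
  N13: +50 → 50 < 110
No further bucklings.

yes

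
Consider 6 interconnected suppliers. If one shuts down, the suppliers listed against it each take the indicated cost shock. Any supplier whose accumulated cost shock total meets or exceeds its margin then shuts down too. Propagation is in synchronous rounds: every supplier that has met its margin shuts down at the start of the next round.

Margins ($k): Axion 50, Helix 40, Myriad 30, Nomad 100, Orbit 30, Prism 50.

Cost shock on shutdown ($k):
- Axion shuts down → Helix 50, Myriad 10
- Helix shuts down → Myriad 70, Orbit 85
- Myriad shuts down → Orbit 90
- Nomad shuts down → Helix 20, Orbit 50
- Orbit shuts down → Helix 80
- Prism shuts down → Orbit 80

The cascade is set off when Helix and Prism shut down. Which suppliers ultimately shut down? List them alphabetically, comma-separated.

Helix, Myriad, Orbit, Prism

Round 1 — Helix, Prism shut down (initial).
  Myriad: +70 → 70 ≥ 30
  Orbit: +85+80 → 165 ≥ 30
Round 2 — Myriad, Orbit shut down.
No further shutdowns.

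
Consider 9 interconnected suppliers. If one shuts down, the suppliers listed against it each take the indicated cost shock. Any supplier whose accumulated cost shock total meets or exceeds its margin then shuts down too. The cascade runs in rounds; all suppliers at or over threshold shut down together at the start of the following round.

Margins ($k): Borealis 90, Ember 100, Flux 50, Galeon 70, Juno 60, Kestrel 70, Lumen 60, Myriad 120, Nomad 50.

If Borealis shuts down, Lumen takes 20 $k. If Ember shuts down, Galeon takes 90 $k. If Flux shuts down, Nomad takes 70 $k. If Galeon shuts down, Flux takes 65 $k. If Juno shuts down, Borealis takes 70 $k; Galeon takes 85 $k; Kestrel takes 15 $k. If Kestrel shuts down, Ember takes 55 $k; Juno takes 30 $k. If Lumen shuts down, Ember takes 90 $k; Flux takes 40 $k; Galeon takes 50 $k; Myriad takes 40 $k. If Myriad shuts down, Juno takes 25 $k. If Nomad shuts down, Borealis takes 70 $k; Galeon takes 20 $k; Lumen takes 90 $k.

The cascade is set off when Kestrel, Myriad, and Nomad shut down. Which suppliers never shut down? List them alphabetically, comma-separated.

Borealis, Juno

Round 1 — Kestrel, Myriad, Nomad shut down (initial).
  Borealis: +70 → 70 < 90
  Ember: +55 → 55 < 100
  Galeon: +20 → 20 < 70
  Juno: +30+25 → 55 < 60
  Lumen: +90 → 90 ≥ 60
Round 2 — Lumen shuts down.
  Ember: +90 → 145 ≥ 100
  Flux: +40 → 40 < 50
  Galeon: +50 → 70 ≥ 70
Round 3 — Ember, Galeon shut down.
  Flux: +65 → 105 ≥ 50
Round 4 — Flux shuts down.
No further shutdowns.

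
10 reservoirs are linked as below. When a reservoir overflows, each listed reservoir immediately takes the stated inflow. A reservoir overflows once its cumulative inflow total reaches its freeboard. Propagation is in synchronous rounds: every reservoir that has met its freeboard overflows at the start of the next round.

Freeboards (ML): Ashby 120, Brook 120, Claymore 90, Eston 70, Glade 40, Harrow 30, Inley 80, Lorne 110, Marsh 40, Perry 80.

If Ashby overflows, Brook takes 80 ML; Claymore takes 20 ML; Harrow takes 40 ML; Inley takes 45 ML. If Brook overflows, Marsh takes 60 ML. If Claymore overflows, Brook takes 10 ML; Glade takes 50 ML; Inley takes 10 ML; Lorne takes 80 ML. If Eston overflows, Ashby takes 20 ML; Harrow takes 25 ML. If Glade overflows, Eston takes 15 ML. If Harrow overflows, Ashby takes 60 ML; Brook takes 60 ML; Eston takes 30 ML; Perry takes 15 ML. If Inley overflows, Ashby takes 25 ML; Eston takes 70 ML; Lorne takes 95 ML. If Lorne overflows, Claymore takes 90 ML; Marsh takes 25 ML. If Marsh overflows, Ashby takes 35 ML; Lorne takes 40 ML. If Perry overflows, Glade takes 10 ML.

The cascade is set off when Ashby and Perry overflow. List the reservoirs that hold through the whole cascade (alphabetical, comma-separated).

Claymore, Eston, Glade, Inley, Lorne

Round 1 — Ashby, Perry overflow (initial).
  Brook: +80 → 80 < 120
  Claymore: +20 → 20 < 90
  Glade: +10 → 10 < 40
  Harrow: +40 → 40 ≥ 30
  Inley: +45 → 45 < 80
Round 2 — Harrow overflows.
  Brook: +60 → 140 ≥ 120
  Eston: +30 → 30 < 70
Round 3 — Brook overflows.
  Marsh: +60 → 60 ≥ 40
Round 4 — Marsh overflows.
  Lorne: +40 → 40 < 110
No further overflows.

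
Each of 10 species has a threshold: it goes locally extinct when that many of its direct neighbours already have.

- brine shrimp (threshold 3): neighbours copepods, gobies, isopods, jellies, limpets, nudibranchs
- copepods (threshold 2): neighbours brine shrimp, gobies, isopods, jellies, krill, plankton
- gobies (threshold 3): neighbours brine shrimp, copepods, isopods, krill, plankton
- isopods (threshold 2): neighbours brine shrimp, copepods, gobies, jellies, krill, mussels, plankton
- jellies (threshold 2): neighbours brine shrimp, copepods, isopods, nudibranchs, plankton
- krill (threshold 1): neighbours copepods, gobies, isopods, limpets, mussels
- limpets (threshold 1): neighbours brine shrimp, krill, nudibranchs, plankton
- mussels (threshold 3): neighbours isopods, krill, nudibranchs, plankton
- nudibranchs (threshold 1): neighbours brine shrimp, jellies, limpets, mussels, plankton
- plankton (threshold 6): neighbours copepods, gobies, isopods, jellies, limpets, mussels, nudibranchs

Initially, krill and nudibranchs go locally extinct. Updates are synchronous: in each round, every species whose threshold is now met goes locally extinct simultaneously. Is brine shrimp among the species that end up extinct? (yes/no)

no

Round 1 — krill, nudibranchs go locally extinct (initial).
Round 2 — checking thresholds:
  brine shrimp: 1 of 6 neighbours < 3, below threshold.
  copepods: 1 of 6 neighbours < 2, below threshold.
  gobies: 1 of 5 neighbours < 3, below threshold.
  isopods: 1 of 7 neighbours < 2, below threshold.
  jellies: 1 of 5 neighbours < 2, below threshold.
  limpets: 2 of 4 neighbours ≥ 1, goes locally extinct.
  mussels: 2 of 4 neighbours < 3, below threshold.
  plankton: 1 of 7 neighbours < 6, below threshold.
Round 3 — no new extinctions; cascade stops.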